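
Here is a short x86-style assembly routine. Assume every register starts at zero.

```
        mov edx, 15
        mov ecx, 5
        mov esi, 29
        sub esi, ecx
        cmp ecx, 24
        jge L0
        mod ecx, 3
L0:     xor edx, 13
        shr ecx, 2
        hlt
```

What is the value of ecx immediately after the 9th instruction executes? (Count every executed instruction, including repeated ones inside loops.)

edx=15
ecx=5
esi=29
esi=29-5=24
cmp ecx, 24  (cmp 5,24)
jge L0: not taken
ecx=5%3=2
edx=15^13=2
ecx=2>>2=0
After step 9: ecx = 0.

0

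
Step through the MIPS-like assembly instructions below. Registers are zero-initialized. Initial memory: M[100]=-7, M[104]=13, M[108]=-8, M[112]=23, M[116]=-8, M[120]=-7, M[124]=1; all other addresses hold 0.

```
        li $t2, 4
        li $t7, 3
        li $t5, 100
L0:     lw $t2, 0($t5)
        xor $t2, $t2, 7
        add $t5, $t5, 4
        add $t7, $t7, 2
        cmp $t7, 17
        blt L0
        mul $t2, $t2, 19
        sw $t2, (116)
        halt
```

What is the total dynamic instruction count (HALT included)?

after li $t2, 4: $t2=4
after li $t7, 3: $t7=3
after li $t5, 100: $t5=100
after lw $t2, 0($t5): $t2=M[100]=-7
after xor $t2, $t2, 7: $t2=(-7)^7=-2
after add $t5, $t5, 4: $t5=100+4=104
after add $t7, $t7, 2: $t7=3+2=5
cmp $t7, 17  (cmp 5,17)
blt L0: taken
after lw $t2, 0($t5): $t2=M[104]=13
after xor $t2, $t2, 7: $t2=13^7=10
after add $t5, $t5, 4: $t5=104+4=108
after add $t7, $t7, 2: $t7=5+2=7
cmp $t7, 17  (cmp 7,17)
blt L0: taken
after lw $t2, 0($t5): $t2=M[108]=-8
after xor $t2, $t2, 7: $t2=(-8)^7=-1
after add $t5, $t5, 4: $t5=108+4=112
after add $t7, $t7, 2: $t7=7+2=9
cmp $t7, 17  (cmp 9,17)
blt L0: taken
after lw $t2, 0($t5): $t2=M[112]=23
after xor $t2, $t2, 7: $t2=23^7=16
after add $t5, $t5, 4: $t5=112+4=116
after add $t7, $t7, 2: $t7=9+2=11
cmp $t7, 17  (cmp 11,17)
blt L0: taken
after lw $t2, 0($t5): $t2=M[116]=-8
after xor $t2, $t2, 7: $t2=(-8)^7=-1
after add $t5, $t5, 4: $t5=116+4=120
after add $t7, $t7, 2: $t7=11+2=13
cmp $t7, 17  (cmp 13,17)
blt L0: taken
after lw $t2, 0($t5): $t2=M[120]=-7
after xor $t2, $t2, 7: $t2=(-7)^7=-2
after add $t5, $t5, 4: $t5=120+4=124
after add $t7, $t7, 2: $t7=13+2=15
cmp $t7, 17  (cmp 15,17)
blt L0: taken
after lw $t2, 0($t5): $t2=M[124]=1
after xor $t2, $t2, 7: $t2=1^7=6
after add $t5, $t5, 4: $t5=124+4=128
after add $t7, $t7, 2: $t7=15+2=17
cmp $t7, 17  (cmp 17,17)
blt L0: not taken
after mul $t2, $t2, 19: $t2=6*19=114
sw $t2, (116) → M[116]=114
halt.
Total executed instructions: 48.

48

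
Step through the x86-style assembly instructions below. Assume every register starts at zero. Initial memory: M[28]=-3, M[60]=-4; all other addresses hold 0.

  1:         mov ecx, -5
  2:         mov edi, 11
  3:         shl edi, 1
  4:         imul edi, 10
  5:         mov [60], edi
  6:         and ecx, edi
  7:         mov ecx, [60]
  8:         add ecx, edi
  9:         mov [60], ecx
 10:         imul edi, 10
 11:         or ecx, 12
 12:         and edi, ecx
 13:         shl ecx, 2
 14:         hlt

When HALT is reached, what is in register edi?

mov ecx, -5 → ecx=-5
mov edi, 11 → edi=11
shl edi, 1 → edi=11<<1=22
imul edi, 10 → edi=22*10=220
mov [60], edi → M[60]=220
and ecx, edi → ecx=(-5)&220=216
mov ecx, [60] → ecx=M[60]=220
add ecx, edi → ecx=220+220=440
mov [60], ecx → M[60]=440
imul edi, 10 → edi=220*10=2200
or ecx, 12 → ecx=440|12=444
and edi, ecx → edi=2200&444=152
shl ecx, 2 → ecx=444<<2=1776
halt.

152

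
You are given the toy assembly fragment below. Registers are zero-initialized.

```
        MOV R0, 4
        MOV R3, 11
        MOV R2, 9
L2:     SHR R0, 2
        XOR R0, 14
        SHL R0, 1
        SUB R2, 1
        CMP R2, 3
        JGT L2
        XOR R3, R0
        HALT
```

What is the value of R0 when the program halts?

R0=4
R3=11
R2=9
R0=4>>2=1
R0=1^14=15
R0=15<<1=30
R2=9-1=8
CMP R2, 3  (cmp 8,3)
JGT L2: taken
R0=30>>2=7
R0=7^14=9
R0=9<<1=18
R2=8-1=7
CMP R2, 3  (cmp 7,3)
JGT L2: taken
R0=18>>2=4
R0=4^14=10
R0=10<<1=20
R2=7-1=6
CMP R2, 3  (cmp 6,3)
JGT L2: taken
R0=20>>2=5
R0=5^14=11
R0=11<<1=22
R2=6-1=5
CMP R2, 3  (cmp 5,3)
JGT L2: taken
R0=22>>2=5
R0=5^14=11
R0=11<<1=22
R2=5-1=4
CMP R2, 3  (cmp 4,3)
JGT L2: taken
R0=22>>2=5
R0=5^14=11
R0=11<<1=22
R2=4-1=3
CMP R2, 3  (cmp 3,3)
JGT L2: not taken
R3=11^22=29
halt.

22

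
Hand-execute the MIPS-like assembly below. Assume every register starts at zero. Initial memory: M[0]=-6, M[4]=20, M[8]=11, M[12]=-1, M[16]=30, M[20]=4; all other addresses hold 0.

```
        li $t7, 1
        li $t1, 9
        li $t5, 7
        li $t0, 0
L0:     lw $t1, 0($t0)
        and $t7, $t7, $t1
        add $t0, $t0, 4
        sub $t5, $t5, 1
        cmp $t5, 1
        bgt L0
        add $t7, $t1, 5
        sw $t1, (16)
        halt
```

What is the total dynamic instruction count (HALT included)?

43

li $t7, 1 → $t7=1
li $t1, 9 → $t1=9
li $t5, 7 → $t5=7
li $t0, 0 → $t0=0
lw $t1, 0($t0) → $t1=M[0]=-6
and $t7, $t7, $t1 → $t7=1&(-6)=0
add $t0, $t0, 4 → $t0=0+4=4
sub $t5, $t5, 1 → $t5=7-1=6
cmp $t5, 1  (cmp 6,1)
bgt L0: taken
lw $t1, 0($t0) → $t1=M[4]=20
and $t7, $t7, $t1 → $t7=0&20=0
add $t0, $t0, 4 → $t0=4+4=8
sub $t5, $t5, 1 → $t5=6-1=5
cmp $t5, 1  (cmp 5,1)
bgt L0: taken
lw $t1, 0($t0) → $t1=M[8]=11
and $t7, $t7, $t1 → $t7=0&11=0
add $t0, $t0, 4 → $t0=8+4=12
sub $t5, $t5, 1 → $t5=5-1=4
cmp $t5, 1  (cmp 4,1)
bgt L0: taken
lw $t1, 0($t0) → $t1=M[12]=-1
and $t7, $t7, $t1 → $t7=0&(-1)=0
add $t0, $t0, 4 → $t0=12+4=16
sub $t5, $t5, 1 → $t5=4-1=3
cmp $t5, 1  (cmp 3,1)
bgt L0: taken
lw $t1, 0($t0) → $t1=M[16]=30
and $t7, $t7, $t1 → $t7=0&30=0
add $t0, $t0, 4 → $t0=16+4=20
sub $t5, $t5, 1 → $t5=3-1=2
cmp $t5, 1  (cmp 2,1)
bgt L0: taken
lw $t1, 0($t0) → $t1=M[20]=4
and $t7, $t7, $t1 → $t7=0&4=0
add $t0, $t0, 4 → $t0=20+4=24
sub $t5, $t5, 1 → $t5=2-1=1
cmp $t5, 1  (cmp 1,1)
bgt L0: not taken
add $t7, $t1, 5 → $t7=4+5=9
sw $t1, (16) → M[16]=4
halt.
Total executed instructions: 43.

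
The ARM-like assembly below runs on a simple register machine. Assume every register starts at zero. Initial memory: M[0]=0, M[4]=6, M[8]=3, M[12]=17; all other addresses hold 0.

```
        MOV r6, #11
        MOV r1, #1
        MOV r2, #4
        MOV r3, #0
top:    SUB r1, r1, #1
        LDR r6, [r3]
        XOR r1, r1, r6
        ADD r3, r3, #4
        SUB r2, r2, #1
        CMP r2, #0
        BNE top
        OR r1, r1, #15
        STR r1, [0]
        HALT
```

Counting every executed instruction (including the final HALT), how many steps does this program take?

MOV r6, #11 → r6=11
MOV r1, #1 → r1=1
MOV r2, #4 → r2=4
MOV r3, #0 → r3=0
SUB r1, r1, #1 → r1=1-1=0
LDR r6, [r3] → r6=M[0]=0
XOR r1, r1, r6 → r1=0^0=0
ADD r3, r3, #4 → r3=0+4=4
SUB r2, r2, #1 → r2=4-1=3
CMP r2, #0  (cmp 3,0)
BNE top: taken
SUB r1, r1, #1 → r1=0-1=-1
LDR r6, [r3] → r6=M[4]=6
XOR r1, r1, r6 → r1=(-1)^6=-7
ADD r3, r3, #4 → r3=4+4=8
SUB r2, r2, #1 → r2=3-1=2
CMP r2, #0  (cmp 2,0)
BNE top: taken
SUB r1, r1, #1 → r1=(-7)-1=-8
LDR r6, [r3] → r6=M[8]=3
XOR r1, r1, r6 → r1=(-8)^3=-5
ADD r3, r3, #4 → r3=8+4=12
SUB r2, r2, #1 → r2=2-1=1
CMP r2, #0  (cmp 1,0)
BNE top: taken
SUB r1, r1, #1 → r1=(-5)-1=-6
LDR r6, [r3] → r6=M[12]=17
XOR r1, r1, r6 → r1=(-6)^17=-21
ADD r3, r3, #4 → r3=12+4=16
SUB r2, r2, #1 → r2=1-1=0
CMP r2, #0  (cmp 0,0)
BNE top: not taken
OR r1, r1, #15 → r1=(-21)|15=-17
STR r1, [0] → M[0]=-17
halt.
Total executed instructions: 35.

35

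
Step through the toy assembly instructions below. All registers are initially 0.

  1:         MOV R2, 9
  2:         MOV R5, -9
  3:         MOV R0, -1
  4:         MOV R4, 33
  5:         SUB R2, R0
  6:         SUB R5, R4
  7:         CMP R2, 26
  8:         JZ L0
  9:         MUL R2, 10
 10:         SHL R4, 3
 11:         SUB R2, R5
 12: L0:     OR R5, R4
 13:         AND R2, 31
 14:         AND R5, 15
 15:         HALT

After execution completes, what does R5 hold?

14

R2=9
R5=-9
R0=-1
R4=33
R2=9-(-1)=10
R5=(-9)-33=-42
CMP R2, 26  (cmp 10,26)
JZ L0: not taken
R2=10*10=100
R4=33<<3=264
R2=100-(-42)=142
R5=(-42)|264=-34
R2=142&31=14
R5=(-34)&15=14
halt.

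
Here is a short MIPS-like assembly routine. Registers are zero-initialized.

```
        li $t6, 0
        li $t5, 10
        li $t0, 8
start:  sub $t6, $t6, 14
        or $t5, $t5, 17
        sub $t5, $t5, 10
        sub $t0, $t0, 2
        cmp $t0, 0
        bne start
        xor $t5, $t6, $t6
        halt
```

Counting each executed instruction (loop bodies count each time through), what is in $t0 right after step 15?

after li $t6, 0: $t6=0
after li $t5, 10: $t5=10
after li $t0, 8: $t0=8
after sub $t6, $t6, 14: $t6=0-14=-14
after or $t5, $t5, 17: $t5=10|17=27
after sub $t5, $t5, 10: $t5=27-10=17
after sub $t0, $t0, 2: $t0=8-2=6
cmp $t0, 0  (cmp 6,0)
bne start: taken
after sub $t6, $t6, 14: $t6=(-14)-14=-28
after or $t5, $t5, 17: $t5=17|17=17
after sub $t5, $t5, 10: $t5=17-10=7
after sub $t0, $t0, 2: $t0=6-2=4
cmp $t0, 0  (cmp 4,0)
bne start: taken
After step 15: $t0 = 4.

4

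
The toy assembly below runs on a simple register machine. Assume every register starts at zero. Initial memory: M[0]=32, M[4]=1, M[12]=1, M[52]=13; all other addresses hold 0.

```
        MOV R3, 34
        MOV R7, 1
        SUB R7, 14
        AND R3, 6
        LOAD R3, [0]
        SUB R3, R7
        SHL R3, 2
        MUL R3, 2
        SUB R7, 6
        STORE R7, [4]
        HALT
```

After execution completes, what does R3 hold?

360

after MOV R3, 34: R3=34
after MOV R7, 1: R7=1
after SUB R7, 14: R7=1-14=-13
after AND R3, 6: R3=34&6=2
after LOAD R3, [0]: R3=M[0]=32
after SUB R3, R7: R3=32-(-13)=45
after SHL R3, 2: R3=45<<2=180
after MUL R3, 2: R3=180*2=360
after SUB R7, 6: R7=(-13)-6=-19
STORE R7, [4] → M[4]=-19
halt.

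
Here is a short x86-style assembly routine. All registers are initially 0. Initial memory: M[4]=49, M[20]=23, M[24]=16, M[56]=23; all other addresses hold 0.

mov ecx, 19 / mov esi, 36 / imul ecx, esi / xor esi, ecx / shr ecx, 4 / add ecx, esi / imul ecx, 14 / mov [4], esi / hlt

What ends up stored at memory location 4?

648

mov ecx, 19 → ecx=19
mov esi, 36 → esi=36
imul ecx, esi → ecx=19*36=684
xor esi, ecx → esi=36^684=648
shr ecx, 4 → ecx=684>>4=42
add ecx, esi → ecx=42+648=690
imul ecx, 14 → ecx=690*14=9660
mov [4], esi → M[4]=648
halt.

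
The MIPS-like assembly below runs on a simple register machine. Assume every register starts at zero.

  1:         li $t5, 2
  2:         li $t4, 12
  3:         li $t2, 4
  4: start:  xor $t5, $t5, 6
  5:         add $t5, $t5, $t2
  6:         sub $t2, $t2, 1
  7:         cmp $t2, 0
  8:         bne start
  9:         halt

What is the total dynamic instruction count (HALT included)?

$t5=2
$t4=12
$t2=4
$t5=2^6=4
$t5=4+4=8
$t2=4-1=3
cmp $t2, 0  (cmp 3,0)
bne start: taken
$t5=8^6=14
$t5=14+3=17
$t2=3-1=2
cmp $t2, 0  (cmp 2,0)
bne start: taken
$t5=17^6=23
$t5=23+2=25
$t2=2-1=1
cmp $t2, 0  (cmp 1,0)
bne start: taken
$t5=25^6=31
$t5=31+1=32
$t2=1-1=0
cmp $t2, 0  (cmp 0,0)
bne start: not taken
halt.
Total executed instructions: 24.

24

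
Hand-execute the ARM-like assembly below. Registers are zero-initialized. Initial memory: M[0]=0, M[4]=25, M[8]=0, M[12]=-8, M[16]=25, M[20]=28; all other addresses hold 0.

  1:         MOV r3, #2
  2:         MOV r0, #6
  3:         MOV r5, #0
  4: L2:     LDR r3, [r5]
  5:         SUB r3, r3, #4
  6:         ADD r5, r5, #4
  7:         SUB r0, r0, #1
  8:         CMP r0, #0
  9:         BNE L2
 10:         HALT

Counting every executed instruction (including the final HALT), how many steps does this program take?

40

MOV r3, #2 → r3=2
MOV r0, #6 → r0=6
MOV r5, #0 → r5=0
LDR r3, [r5] → r3=M[0]=0
SUB r3, r3, #4 → r3=0-4=-4
ADD r5, r5, #4 → r5=0+4=4
SUB r0, r0, #1 → r0=6-1=5
CMP r0, #0  (cmp 5,0)
BNE L2: taken
LDR r3, [r5] → r3=M[4]=25
SUB r3, r3, #4 → r3=25-4=21
ADD r5, r5, #4 → r5=4+4=8
SUB r0, r0, #1 → r0=5-1=4
CMP r0, #0  (cmp 4,0)
BNE L2: taken
LDR r3, [r5] → r3=M[8]=0
SUB r3, r3, #4 → r3=0-4=-4
ADD r5, r5, #4 → r5=8+4=12
SUB r0, r0, #1 → r0=4-1=3
CMP r0, #0  (cmp 3,0)
BNE L2: taken
LDR r3, [r5] → r3=M[12]=-8
SUB r3, r3, #4 → r3=(-8)-4=-12
ADD r5, r5, #4 → r5=12+4=16
SUB r0, r0, #1 → r0=3-1=2
CMP r0, #0  (cmp 2,0)
BNE L2: taken
LDR r3, [r5] → r3=M[16]=25
SUB r3, r3, #4 → r3=25-4=21
ADD r5, r5, #4 → r5=16+4=20
SUB r0, r0, #1 → r0=2-1=1
CMP r0, #0  (cmp 1,0)
BNE L2: taken
LDR r3, [r5] → r3=M[20]=28
SUB r3, r3, #4 → r3=28-4=24
ADD r5, r5, #4 → r5=20+4=24
SUB r0, r0, #1 → r0=1-1=0
CMP r0, #0  (cmp 0,0)
BNE L2: not taken
halt.
Total executed instructions: 40.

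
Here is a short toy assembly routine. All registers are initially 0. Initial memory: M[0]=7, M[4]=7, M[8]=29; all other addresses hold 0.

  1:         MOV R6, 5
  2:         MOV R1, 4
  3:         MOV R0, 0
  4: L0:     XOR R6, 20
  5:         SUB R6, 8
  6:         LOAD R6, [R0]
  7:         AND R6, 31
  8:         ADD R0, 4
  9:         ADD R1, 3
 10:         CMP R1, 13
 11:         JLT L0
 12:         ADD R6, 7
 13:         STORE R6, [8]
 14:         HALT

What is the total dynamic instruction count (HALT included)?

after MOV R6, 5: R6=5
after MOV R1, 4: R1=4
after MOV R0, 0: R0=0
after XOR R6, 20: R6=5^20=17
after SUB R6, 8: R6=17-8=9
after LOAD R6, [R0]: R6=M[0]=7
after AND R6, 31: R6=7&31=7
after ADD R0, 4: R0=0+4=4
after ADD R1, 3: R1=4+3=7
CMP R1, 13  (cmp 7,13)
JLT L0: taken
after XOR R6, 20: R6=7^20=19
after SUB R6, 8: R6=19-8=11
after LOAD R6, [R0]: R6=M[4]=7
after AND R6, 31: R6=7&31=7
after ADD R0, 4: R0=4+4=8
after ADD R1, 3: R1=7+3=10
CMP R1, 13  (cmp 10,13)
JLT L0: taken
after XOR R6, 20: R6=7^20=19
after SUB R6, 8: R6=19-8=11
after LOAD R6, [R0]: R6=M[8]=29
after AND R6, 31: R6=29&31=29
after ADD R0, 4: R0=8+4=12
after ADD R1, 3: R1=10+3=13
CMP R1, 13  (cmp 13,13)
JLT L0: not taken
after ADD R6, 7: R6=29+7=36
STORE R6, [8] → M[8]=36
halt.
Total executed instructions: 30.

30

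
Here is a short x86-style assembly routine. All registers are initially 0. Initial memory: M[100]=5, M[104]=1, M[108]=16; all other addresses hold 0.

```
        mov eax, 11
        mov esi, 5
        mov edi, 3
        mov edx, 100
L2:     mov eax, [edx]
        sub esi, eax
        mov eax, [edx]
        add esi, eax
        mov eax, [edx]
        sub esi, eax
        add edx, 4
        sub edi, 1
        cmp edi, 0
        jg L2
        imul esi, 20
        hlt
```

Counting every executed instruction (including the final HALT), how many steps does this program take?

mov eax, 11 → eax=11
mov esi, 5 → esi=5
mov edi, 3 → edi=3
mov edx, 100 → edx=100
mov eax, [edx] → eax=M[100]=5
sub esi, eax → esi=5-5=0
mov eax, [edx] → eax=M[100]=5
add esi, eax → esi=0+5=5
mov eax, [edx] → eax=M[100]=5
sub esi, eax → esi=5-5=0
add edx, 4 → edx=100+4=104
sub edi, 1 → edi=3-1=2
cmp edi, 0  (cmp 2,0)
jg L2: taken
mov eax, [edx] → eax=M[104]=1
sub esi, eax → esi=0-1=-1
mov eax, [edx] → eax=M[104]=1
add esi, eax → esi=(-1)+1=0
mov eax, [edx] → eax=M[104]=1
sub esi, eax → esi=0-1=-1
add edx, 4 → edx=104+4=108
sub edi, 1 → edi=2-1=1
cmp edi, 0  (cmp 1,0)
jg L2: taken
mov eax, [edx] → eax=M[108]=16
sub esi, eax → esi=(-1)-16=-17
mov eax, [edx] → eax=M[108]=16
add esi, eax → esi=(-17)+16=-1
mov eax, [edx] → eax=M[108]=16
sub esi, eax → esi=(-1)-16=-17
add edx, 4 → edx=108+4=112
sub edi, 1 → edi=1-1=0
cmp edi, 0  (cmp 0,0)
jg L2: not taken
imul esi, 20 → esi=(-17)*20=-340
halt.
Total executed instructions: 36.

36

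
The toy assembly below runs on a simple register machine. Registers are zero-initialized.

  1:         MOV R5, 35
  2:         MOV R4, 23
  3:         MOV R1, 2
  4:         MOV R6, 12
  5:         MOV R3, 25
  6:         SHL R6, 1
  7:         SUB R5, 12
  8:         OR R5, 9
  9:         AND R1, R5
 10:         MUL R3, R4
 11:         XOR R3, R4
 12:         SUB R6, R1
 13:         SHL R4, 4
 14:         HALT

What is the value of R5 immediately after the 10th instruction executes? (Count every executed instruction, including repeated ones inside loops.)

31

after MOV R5, 35: R5=35
after MOV R4, 23: R4=23
after MOV R1, 2: R1=2
after MOV R6, 12: R6=12
after MOV R3, 25: R3=25
after SHL R6, 1: R6=12<<1=24
after SUB R5, 12: R5=35-12=23
after OR R5, 9: R5=23|9=31
after AND R1, R5: R1=2&31=2
after MUL R3, R4: R3=25*23=575
After step 10: R5 = 31.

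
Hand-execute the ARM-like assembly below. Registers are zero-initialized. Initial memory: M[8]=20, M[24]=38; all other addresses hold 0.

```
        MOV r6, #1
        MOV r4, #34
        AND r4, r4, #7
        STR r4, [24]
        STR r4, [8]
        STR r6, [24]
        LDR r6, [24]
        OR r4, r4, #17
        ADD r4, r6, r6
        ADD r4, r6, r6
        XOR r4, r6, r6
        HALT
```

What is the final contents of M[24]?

after MOV r6, #1: r6=1
after MOV r4, #34: r4=34
after AND r4, r4, #7: r4=34&7=2
STR r4, [24] → M[24]=2
STR r4, [8] → M[8]=2
STR r6, [24] → M[24]=1
after LDR r6, [24]: r6=M[24]=1
after OR r4, r4, #17: r4=2|17=19
after ADD r4, r6, r6: r4=1+1=2
after ADD r4, r6, r6: r4=1+1=2
after XOR r4, r6, r6: r4=1^1=0
halt.

1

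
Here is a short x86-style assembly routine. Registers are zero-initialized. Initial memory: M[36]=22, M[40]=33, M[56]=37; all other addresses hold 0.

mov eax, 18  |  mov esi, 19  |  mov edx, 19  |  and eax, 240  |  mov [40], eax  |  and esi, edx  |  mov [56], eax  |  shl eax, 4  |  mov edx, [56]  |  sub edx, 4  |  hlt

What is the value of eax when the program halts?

256

mov eax, 18 → eax=18
mov esi, 19 → esi=19
mov edx, 19 → edx=19
and eax, 240 → eax=18&240=16
mov [40], eax → M[40]=16
and esi, edx → esi=19&19=19
mov [56], eax → M[56]=16
shl eax, 4 → eax=16<<4=256
mov edx, [56] → edx=M[56]=16
sub edx, 4 → edx=16-4=12
halt.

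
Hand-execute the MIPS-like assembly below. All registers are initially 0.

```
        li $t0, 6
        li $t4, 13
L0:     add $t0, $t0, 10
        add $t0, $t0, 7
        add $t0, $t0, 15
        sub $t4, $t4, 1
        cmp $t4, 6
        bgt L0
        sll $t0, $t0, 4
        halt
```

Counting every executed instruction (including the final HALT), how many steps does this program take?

46

$t0=6
$t4=13
$t0=6+10=16
$t0=16+7=23
$t0=23+15=38
$t4=13-1=12
cmp $t4, 6  (cmp 12,6)
bgt L0: taken
$t0=38+10=48
$t0=48+7=55
$t0=55+15=70
$t4=12-1=11
cmp $t4, 6  (cmp 11,6)
bgt L0: taken
$t0=70+10=80
$t0=80+7=87
$t0=87+15=102
$t4=11-1=10
cmp $t4, 6  (cmp 10,6)
bgt L0: taken
$t0=102+10=112
$t0=112+7=119
$t0=119+15=134
$t4=10-1=9
cmp $t4, 6  (cmp 9,6)
bgt L0: taken
$t0=134+10=144
$t0=144+7=151
$t0=151+15=166
$t4=9-1=8
cmp $t4, 6  (cmp 8,6)
bgt L0: taken
$t0=166+10=176
$t0=176+7=183
$t0=183+15=198
$t4=8-1=7
cmp $t4, 6  (cmp 7,6)
bgt L0: taken
$t0=198+10=208
$t0=208+7=215
$t0=215+15=230
$t4=7-1=6
cmp $t4, 6  (cmp 6,6)
bgt L0: not taken
$t0=230<<4=3680
halt.
Total executed instructions: 46.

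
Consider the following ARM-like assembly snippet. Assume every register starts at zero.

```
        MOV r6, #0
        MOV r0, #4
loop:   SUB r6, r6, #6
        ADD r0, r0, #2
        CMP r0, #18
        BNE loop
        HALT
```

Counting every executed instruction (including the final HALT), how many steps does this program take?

31

r6=0
r0=4
r6=0-6=-6
r0=4+2=6
CMP r0, #18  (cmp 6,18)
BNE loop: taken
r6=(-6)-6=-12
r0=6+2=8
CMP r0, #18  (cmp 8,18)
BNE loop: taken
r6=(-12)-6=-18
r0=8+2=10
CMP r0, #18  (cmp 10,18)
BNE loop: taken
r6=(-18)-6=-24
r0=10+2=12
CMP r0, #18  (cmp 12,18)
BNE loop: taken
r6=(-24)-6=-30
r0=12+2=14
CMP r0, #18  (cmp 14,18)
BNE loop: taken
r6=(-30)-6=-36
r0=14+2=16
CMP r0, #18  (cmp 16,18)
BNE loop: taken
r6=(-36)-6=-42
r0=16+2=18
CMP r0, #18  (cmp 18,18)
BNE loop: not taken
halt.
Total executed instructions: 31.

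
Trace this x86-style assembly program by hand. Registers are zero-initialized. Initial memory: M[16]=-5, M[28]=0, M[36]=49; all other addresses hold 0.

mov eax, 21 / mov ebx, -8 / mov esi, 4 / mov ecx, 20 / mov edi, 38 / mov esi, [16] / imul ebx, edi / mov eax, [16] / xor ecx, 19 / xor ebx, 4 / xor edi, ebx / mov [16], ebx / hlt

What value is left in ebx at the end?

-300

eax=21
ebx=-8
esi=4
ecx=20
edi=38
esi=M[16]=-5
ebx=(-8)*38=-304
eax=M[16]=-5
ecx=20^19=7
ebx=(-304)^4=-300
edi=38^(-300)=-270
mov [16], ebx → M[16]=-300
halt.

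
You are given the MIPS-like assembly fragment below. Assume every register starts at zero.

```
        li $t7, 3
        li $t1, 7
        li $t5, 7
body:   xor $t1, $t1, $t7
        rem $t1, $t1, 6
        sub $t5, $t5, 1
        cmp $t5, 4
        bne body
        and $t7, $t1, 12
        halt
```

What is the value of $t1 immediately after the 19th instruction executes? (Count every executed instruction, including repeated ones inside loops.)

2

li $t7, 3 → $t7=3
li $t1, 7 → $t1=7
li $t5, 7 → $t5=7
xor $t1, $t1, $t7 → $t1=7^3=4
rem $t1, $t1, 6 → $t1=4%6=4
sub $t5, $t5, 1 → $t5=7-1=6
cmp $t5, 4  (cmp 6,4)
bne body: taken
xor $t1, $t1, $t7 → $t1=4^3=7
rem $t1, $t1, 6 → $t1=7%6=1
sub $t5, $t5, 1 → $t5=6-1=5
cmp $t5, 4  (cmp 5,4)
bne body: taken
xor $t1, $t1, $t7 → $t1=1^3=2
rem $t1, $t1, 6 → $t1=2%6=2
sub $t5, $t5, 1 → $t5=5-1=4
cmp $t5, 4  (cmp 4,4)
bne body: not taken
and $t7, $t1, 12 → $t7=2&12=0
After step 19: $t1 = 2.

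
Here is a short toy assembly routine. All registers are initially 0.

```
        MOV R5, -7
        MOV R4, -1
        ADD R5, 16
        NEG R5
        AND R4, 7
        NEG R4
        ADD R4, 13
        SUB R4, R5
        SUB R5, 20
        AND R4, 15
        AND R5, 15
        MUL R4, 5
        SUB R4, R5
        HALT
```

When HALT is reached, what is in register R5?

MOV R5, -7 → R5=-7
MOV R4, -1 → R4=-1
ADD R5, 16 → R5=(-7)+16=9
NEG R5 → R5=-(9)=-9
AND R4, 7 → R4=(-1)&7=7
NEG R4 → R4=-(7)=-7
ADD R4, 13 → R4=(-7)+13=6
SUB R4, R5 → R4=6-(-9)=15
SUB R5, 20 → R5=(-9)-20=-29
AND R4, 15 → R4=15&15=15
AND R5, 15 → R5=(-29)&15=3
MUL R4, 5 → R4=15*5=75
SUB R4, R5 → R4=75-3=72
halt.

3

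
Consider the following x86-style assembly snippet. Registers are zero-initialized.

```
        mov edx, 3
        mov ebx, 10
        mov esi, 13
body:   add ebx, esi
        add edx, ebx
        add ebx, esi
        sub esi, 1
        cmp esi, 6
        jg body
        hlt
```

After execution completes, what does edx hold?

619

mov edx, 3 → edx=3
mov ebx, 10 → ebx=10
mov esi, 13 → esi=13
add ebx, esi → ebx=10+13=23
add edx, ebx → edx=3+23=26
add ebx, esi → ebx=23+13=36
sub esi, 1 → esi=13-1=12
cmp esi, 6  (cmp 12,6)
jg body: taken
add ebx, esi → ebx=36+12=48
add edx, ebx → edx=26+48=74
add ebx, esi → ebx=48+12=60
sub esi, 1 → esi=12-1=11
cmp esi, 6  (cmp 11,6)
jg body: taken
add ebx, esi → ebx=60+11=71
add edx, ebx → edx=74+71=145
add ebx, esi → ebx=71+11=82
sub esi, 1 → esi=11-1=10
cmp esi, 6  (cmp 10,6)
jg body: taken
add ebx, esi → ebx=82+10=92
add edx, ebx → edx=145+92=237
add ebx, esi → ebx=92+10=102
sub esi, 1 → esi=10-1=9
cmp esi, 6  (cmp 9,6)
jg body: taken
add ebx, esi → ebx=102+9=111
add edx, ebx → edx=237+111=348
add ebx, esi → ebx=111+9=120
sub esi, 1 → esi=9-1=8
cmp esi, 6  (cmp 8,6)
jg body: taken
add ebx, esi → ebx=120+8=128
add edx, ebx → edx=348+128=476
add ebx, esi → ebx=128+8=136
sub esi, 1 → esi=8-1=7
cmp esi, 6  (cmp 7,6)
jg body: taken
add ebx, esi → ebx=136+7=143
add edx, ebx → edx=476+143=619
add ebx, esi → ebx=143+7=150
sub esi, 1 → esi=7-1=6
cmp esi, 6  (cmp 6,6)
jg body: not taken
halt.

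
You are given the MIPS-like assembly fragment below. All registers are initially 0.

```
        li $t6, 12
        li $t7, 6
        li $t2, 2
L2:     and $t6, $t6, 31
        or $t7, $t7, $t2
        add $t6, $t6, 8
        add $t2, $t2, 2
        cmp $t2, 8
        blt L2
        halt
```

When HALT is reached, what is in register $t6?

36

after li $t6, 12: $t6=12
after li $t7, 6: $t7=6
after li $t2, 2: $t2=2
after and $t6, $t6, 31: $t6=12&31=12
after or $t7, $t7, $t2: $t7=6|2=6
after add $t6, $t6, 8: $t6=12+8=20
after add $t2, $t2, 2: $t2=2+2=4
cmp $t2, 8  (cmp 4,8)
blt L2: taken
after and $t6, $t6, 31: $t6=20&31=20
after or $t7, $t7, $t2: $t7=6|4=6
after add $t6, $t6, 8: $t6=20+8=28
after add $t2, $t2, 2: $t2=4+2=6
cmp $t2, 8  (cmp 6,8)
blt L2: taken
after and $t6, $t6, 31: $t6=28&31=28
after or $t7, $t7, $t2: $t7=6|6=6
after add $t6, $t6, 8: $t6=28+8=36
after add $t2, $t2, 2: $t2=6+2=8
cmp $t2, 8  (cmp 8,8)
blt L2: not taken
halt.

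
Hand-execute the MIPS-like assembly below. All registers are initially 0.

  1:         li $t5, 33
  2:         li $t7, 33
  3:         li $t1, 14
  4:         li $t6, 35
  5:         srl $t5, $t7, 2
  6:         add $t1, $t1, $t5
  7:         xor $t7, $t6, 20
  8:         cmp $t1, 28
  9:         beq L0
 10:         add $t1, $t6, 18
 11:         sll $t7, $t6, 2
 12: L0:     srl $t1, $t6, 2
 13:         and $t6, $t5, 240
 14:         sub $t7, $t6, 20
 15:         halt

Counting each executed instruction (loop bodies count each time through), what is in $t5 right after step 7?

$t5=33
$t7=33
$t1=14
$t6=35
$t5=33>>2=8
$t1=14+8=22
$t7=35^20=55
After step 7: $t5 = 8.

8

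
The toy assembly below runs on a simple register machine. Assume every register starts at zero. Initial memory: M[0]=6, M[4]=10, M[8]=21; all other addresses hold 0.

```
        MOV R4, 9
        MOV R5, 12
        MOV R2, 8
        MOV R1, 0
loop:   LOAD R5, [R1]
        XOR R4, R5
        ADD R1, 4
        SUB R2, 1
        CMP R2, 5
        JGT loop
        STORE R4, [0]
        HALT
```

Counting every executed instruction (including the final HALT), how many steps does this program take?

MOV R4, 9 → R4=9
MOV R5, 12 → R5=12
MOV R2, 8 → R2=8
MOV R1, 0 → R1=0
LOAD R5, [R1] → R5=M[0]=6
XOR R4, R5 → R4=9^6=15
ADD R1, 4 → R1=0+4=4
SUB R2, 1 → R2=8-1=7
CMP R2, 5  (cmp 7,5)
JGT loop: taken
LOAD R5, [R1] → R5=M[4]=10
XOR R4, R5 → R4=15^10=5
ADD R1, 4 → R1=4+4=8
SUB R2, 1 → R2=7-1=6
CMP R2, 5  (cmp 6,5)
JGT loop: taken
LOAD R5, [R1] → R5=M[8]=21
XOR R4, R5 → R4=5^21=16
ADD R1, 4 → R1=8+4=12
SUB R2, 1 → R2=6-1=5
CMP R2, 5  (cmp 5,5)
JGT loop: not taken
STORE R4, [0] → M[0]=16
halt.
Total executed instructions: 24.

24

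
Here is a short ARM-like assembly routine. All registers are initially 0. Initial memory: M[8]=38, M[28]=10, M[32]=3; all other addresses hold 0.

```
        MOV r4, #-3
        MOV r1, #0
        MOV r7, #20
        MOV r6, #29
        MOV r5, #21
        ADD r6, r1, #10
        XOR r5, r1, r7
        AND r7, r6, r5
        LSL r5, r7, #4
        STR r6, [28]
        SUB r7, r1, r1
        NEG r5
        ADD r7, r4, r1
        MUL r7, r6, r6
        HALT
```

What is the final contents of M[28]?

MOV r4, #-3 → r4=-3
MOV r1, #0 → r1=0
MOV r7, #20 → r7=20
MOV r6, #29 → r6=29
MOV r5, #21 → r5=21
ADD r6, r1, #10 → r6=0+10=10
XOR r5, r1, r7 → r5=0^20=20
AND r7, r6, r5 → r7=10&20=0
LSL r5, r7, #4 → r5=0<<4=0
STR r6, [28] → M[28]=10
SUB r7, r1, r1 → r7=0-0=0
NEG r5 → r5=-(0)=0
ADD r7, r4, r1 → r7=(-3)+0=-3
MUL r7, r6, r6 → r7=10*10=100
halt.

10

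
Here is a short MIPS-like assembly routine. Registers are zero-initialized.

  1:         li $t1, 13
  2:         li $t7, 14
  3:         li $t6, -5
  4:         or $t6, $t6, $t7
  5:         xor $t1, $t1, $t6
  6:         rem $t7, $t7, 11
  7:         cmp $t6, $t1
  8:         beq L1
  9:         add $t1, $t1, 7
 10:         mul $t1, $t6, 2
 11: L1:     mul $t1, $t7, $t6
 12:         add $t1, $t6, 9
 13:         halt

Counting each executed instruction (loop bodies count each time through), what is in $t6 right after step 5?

-1

li $t1, 13 → $t1=13
li $t7, 14 → $t7=14
li $t6, -5 → $t6=-5
or $t6, $t6, $t7 → $t6=(-5)|14=-1
xor $t1, $t1, $t6 → $t1=13^(-1)=-14
After step 5: $t6 = -1.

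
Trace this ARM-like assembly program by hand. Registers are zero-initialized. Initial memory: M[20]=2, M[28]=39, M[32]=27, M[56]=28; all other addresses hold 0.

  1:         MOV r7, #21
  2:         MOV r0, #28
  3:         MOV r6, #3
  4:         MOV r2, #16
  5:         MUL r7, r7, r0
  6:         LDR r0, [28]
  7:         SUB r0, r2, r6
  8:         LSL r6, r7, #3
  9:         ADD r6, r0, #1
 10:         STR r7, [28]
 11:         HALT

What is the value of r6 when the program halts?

14

after MOV r7, #21: r7=21
after MOV r0, #28: r0=28
after MOV r6, #3: r6=3
after MOV r2, #16: r2=16
after MUL r7, r7, r0: r7=21*28=588
after LDR r0, [28]: r0=M[28]=39
after SUB r0, r2, r6: r0=16-3=13
after LSL r6, r7, #3: r6=588<<3=4704
after ADD r6, r0, #1: r6=13+1=14
STR r7, [28] → M[28]=588
halt.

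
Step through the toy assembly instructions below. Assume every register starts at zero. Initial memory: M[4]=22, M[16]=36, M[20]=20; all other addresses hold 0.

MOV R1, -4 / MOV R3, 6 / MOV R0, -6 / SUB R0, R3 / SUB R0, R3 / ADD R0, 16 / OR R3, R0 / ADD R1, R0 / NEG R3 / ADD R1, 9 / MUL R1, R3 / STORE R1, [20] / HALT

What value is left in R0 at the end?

R1=-4
R3=6
R0=-6
R0=(-6)-6=-12
R0=(-12)-6=-18
R0=(-18)+16=-2
R3=6|(-2)=-2
R1=(-4)+(-2)=-6
R3=-(-2)=2
R1=(-6)+9=3
R1=3*2=6
STORE R1, [20] → M[20]=6
halt.

-2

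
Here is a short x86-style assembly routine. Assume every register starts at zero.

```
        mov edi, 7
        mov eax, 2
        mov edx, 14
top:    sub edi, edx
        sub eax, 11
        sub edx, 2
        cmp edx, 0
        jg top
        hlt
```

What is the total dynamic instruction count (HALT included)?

edi=7
eax=2
edx=14
edi=7-14=-7
eax=2-11=-9
edx=14-2=12
cmp edx, 0  (cmp 12,0)
jg top: taken
edi=(-7)-12=-19
eax=(-9)-11=-20
edx=12-2=10
cmp edx, 0  (cmp 10,0)
jg top: taken
edi=(-19)-10=-29
eax=(-20)-11=-31
edx=10-2=8
cmp edx, 0  (cmp 8,0)
jg top: taken
edi=(-29)-8=-37
eax=(-31)-11=-42
edx=8-2=6
cmp edx, 0  (cmp 6,0)
jg top: taken
edi=(-37)-6=-43
eax=(-42)-11=-53
edx=6-2=4
cmp edx, 0  (cmp 4,0)
jg top: taken
edi=(-43)-4=-47
eax=(-53)-11=-64
edx=4-2=2
cmp edx, 0  (cmp 2,0)
jg top: taken
edi=(-47)-2=-49
eax=(-64)-11=-75
edx=2-2=0
cmp edx, 0  (cmp 0,0)
jg top: not taken
halt.
Total executed instructions: 39.

39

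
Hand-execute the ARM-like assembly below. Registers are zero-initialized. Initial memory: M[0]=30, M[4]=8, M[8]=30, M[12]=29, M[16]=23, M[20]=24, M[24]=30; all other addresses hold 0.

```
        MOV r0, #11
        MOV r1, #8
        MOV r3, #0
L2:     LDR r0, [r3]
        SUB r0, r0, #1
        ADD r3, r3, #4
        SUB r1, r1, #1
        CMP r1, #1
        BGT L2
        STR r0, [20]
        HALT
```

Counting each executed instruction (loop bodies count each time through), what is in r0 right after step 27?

28

after MOV r0, #11: r0=11
after MOV r1, #8: r1=8
after MOV r3, #0: r3=0
after LDR r0, [r3]: r0=M[0]=30
after SUB r0, r0, #1: r0=30-1=29
after ADD r3, r3, #4: r3=0+4=4
after SUB r1, r1, #1: r1=8-1=7
CMP r1, #1  (cmp 7,1)
BGT L2: taken
after LDR r0, [r3]: r0=M[4]=8
after SUB r0, r0, #1: r0=8-1=7
after ADD r3, r3, #4: r3=4+4=8
after SUB r1, r1, #1: r1=7-1=6
CMP r1, #1  (cmp 6,1)
BGT L2: taken
after LDR r0, [r3]: r0=M[8]=30
after SUB r0, r0, #1: r0=30-1=29
after ADD r3, r3, #4: r3=8+4=12
after SUB r1, r1, #1: r1=6-1=5
CMP r1, #1  (cmp 5,1)
BGT L2: taken
after LDR r0, [r3]: r0=M[12]=29
after SUB r0, r0, #1: r0=29-1=28
after ADD r3, r3, #4: r3=12+4=16
after SUB r1, r1, #1: r1=5-1=4
CMP r1, #1  (cmp 4,1)
BGT L2: taken
After step 27: r0 = 28.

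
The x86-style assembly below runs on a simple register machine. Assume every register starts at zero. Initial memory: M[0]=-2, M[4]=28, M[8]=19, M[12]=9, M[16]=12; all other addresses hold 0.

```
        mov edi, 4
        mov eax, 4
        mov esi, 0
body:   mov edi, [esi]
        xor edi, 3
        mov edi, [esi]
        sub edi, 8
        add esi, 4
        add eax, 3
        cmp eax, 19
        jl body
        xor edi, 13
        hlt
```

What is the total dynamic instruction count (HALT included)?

45

mov edi, 4 → edi=4
mov eax, 4 → eax=4
mov esi, 0 → esi=0
mov edi, [esi] → edi=M[0]=-2
xor edi, 3 → edi=(-2)^3=-3
mov edi, [esi] → edi=M[0]=-2
sub edi, 8 → edi=(-2)-8=-10
add esi, 4 → esi=0+4=4
add eax, 3 → eax=4+3=7
cmp eax, 19  (cmp 7,19)
jl body: taken
mov edi, [esi] → edi=M[4]=28
xor edi, 3 → edi=28^3=31
mov edi, [esi] → edi=M[4]=28
sub edi, 8 → edi=28-8=20
add esi, 4 → esi=4+4=8
add eax, 3 → eax=7+3=10
cmp eax, 19  (cmp 10,19)
jl body: taken
mov edi, [esi] → edi=M[8]=19
xor edi, 3 → edi=19^3=16
mov edi, [esi] → edi=M[8]=19
sub edi, 8 → edi=19-8=11
add esi, 4 → esi=8+4=12
add eax, 3 → eax=10+3=13
cmp eax, 19  (cmp 13,19)
jl body: taken
mov edi, [esi] → edi=M[12]=9
xor edi, 3 → edi=9^3=10
mov edi, [esi] → edi=M[12]=9
sub edi, 8 → edi=9-8=1
add esi, 4 → esi=12+4=16
add eax, 3 → eax=13+3=16
cmp eax, 19  (cmp 16,19)
jl body: taken
mov edi, [esi] → edi=M[16]=12
xor edi, 3 → edi=12^3=15
mov edi, [esi] → edi=M[16]=12
sub edi, 8 → edi=12-8=4
add esi, 4 → esi=16+4=20
add eax, 3 → eax=16+3=19
cmp eax, 19  (cmp 19,19)
jl body: not taken
xor edi, 13 → edi=4^13=9
halt.
Total executed instructions: 45.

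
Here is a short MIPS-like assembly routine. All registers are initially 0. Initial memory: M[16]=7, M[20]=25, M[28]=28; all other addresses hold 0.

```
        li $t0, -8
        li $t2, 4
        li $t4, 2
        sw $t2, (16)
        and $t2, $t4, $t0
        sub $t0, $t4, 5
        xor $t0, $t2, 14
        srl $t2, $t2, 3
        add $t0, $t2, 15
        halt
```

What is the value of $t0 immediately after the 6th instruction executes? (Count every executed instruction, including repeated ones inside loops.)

-3

after li $t0, -8: $t0=-8
after li $t2, 4: $t2=4
after li $t4, 2: $t4=2
sw $t2, (16) → M[16]=4
after and $t2, $t4, $t0: $t2=2&(-8)=0
after sub $t0, $t4, 5: $t0=2-5=-3
After step 6: $t0 = -3.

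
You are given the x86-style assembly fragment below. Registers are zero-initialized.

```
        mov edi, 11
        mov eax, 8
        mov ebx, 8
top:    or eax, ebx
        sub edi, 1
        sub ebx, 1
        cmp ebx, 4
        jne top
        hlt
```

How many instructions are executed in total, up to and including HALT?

24

edi=11
eax=8
ebx=8
eax=8|8=8
edi=11-1=10
ebx=8-1=7
cmp ebx, 4  (cmp 7,4)
jne top: taken
eax=8|7=15
edi=10-1=9
ebx=7-1=6
cmp ebx, 4  (cmp 6,4)
jne top: taken
eax=15|6=15
edi=9-1=8
ebx=6-1=5
cmp ebx, 4  (cmp 5,4)
jne top: taken
eax=15|5=15
edi=8-1=7
ebx=5-1=4
cmp ebx, 4  (cmp 4,4)
jne top: not taken
halt.
Total executed instructions: 24.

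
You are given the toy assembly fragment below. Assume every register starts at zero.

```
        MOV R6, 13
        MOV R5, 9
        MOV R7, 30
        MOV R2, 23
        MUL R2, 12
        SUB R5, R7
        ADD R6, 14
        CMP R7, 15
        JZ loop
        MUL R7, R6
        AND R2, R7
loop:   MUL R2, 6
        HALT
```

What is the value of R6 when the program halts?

after MOV R6, 13: R6=13
after MOV R5, 9: R5=9
after MOV R7, 30: R7=30
after MOV R2, 23: R2=23
after MUL R2, 12: R2=23*12=276
after SUB R5, R7: R5=9-30=-21
after ADD R6, 14: R6=13+14=27
CMP R7, 15  (cmp 30,15)
JZ loop: not taken
after MUL R7, R6: R7=30*27=810
after AND R2, R7: R2=276&810=256
after MUL R2, 6: R2=256*6=1536
halt.

27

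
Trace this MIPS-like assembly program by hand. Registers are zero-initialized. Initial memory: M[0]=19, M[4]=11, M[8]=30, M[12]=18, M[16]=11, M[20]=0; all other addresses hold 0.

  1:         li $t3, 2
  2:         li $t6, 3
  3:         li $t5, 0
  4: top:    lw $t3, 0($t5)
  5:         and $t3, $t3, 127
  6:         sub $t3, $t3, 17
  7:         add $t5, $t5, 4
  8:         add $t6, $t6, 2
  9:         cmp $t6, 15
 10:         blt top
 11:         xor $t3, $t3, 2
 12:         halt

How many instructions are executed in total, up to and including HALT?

47

li $t3, 2 → $t3=2
li $t6, 3 → $t6=3
li $t5, 0 → $t5=0
lw $t3, 0($t5) → $t3=M[0]=19
and $t3, $t3, 127 → $t3=19&127=19
sub $t3, $t3, 17 → $t3=19-17=2
add $t5, $t5, 4 → $t5=0+4=4
add $t6, $t6, 2 → $t6=3+2=5
cmp $t6, 15  (cmp 5,15)
blt top: taken
lw $t3, 0($t5) → $t3=M[4]=11
and $t3, $t3, 127 → $t3=11&127=11
sub $t3, $t3, 17 → $t3=11-17=-6
add $t5, $t5, 4 → $t5=4+4=8
add $t6, $t6, 2 → $t6=5+2=7
cmp $t6, 15  (cmp 7,15)
blt top: taken
lw $t3, 0($t5) → $t3=M[8]=30
and $t3, $t3, 127 → $t3=30&127=30
sub $t3, $t3, 17 → $t3=30-17=13
add $t5, $t5, 4 → $t5=8+4=12
add $t6, $t6, 2 → $t6=7+2=9
cmp $t6, 15  (cmp 9,15)
blt top: taken
lw $t3, 0($t5) → $t3=M[12]=18
and $t3, $t3, 127 → $t3=18&127=18
sub $t3, $t3, 17 → $t3=18-17=1
add $t5, $t5, 4 → $t5=12+4=16
add $t6, $t6, 2 → $t6=9+2=11
cmp $t6, 15  (cmp 11,15)
blt top: taken
lw $t3, 0($t5) → $t3=M[16]=11
and $t3, $t3, 127 → $t3=11&127=11
sub $t3, $t3, 17 → $t3=11-17=-6
add $t5, $t5, 4 → $t5=16+4=20
add $t6, $t6, 2 → $t6=11+2=13
cmp $t6, 15  (cmp 13,15)
blt top: taken
lw $t3, 0($t5) → $t3=M[20]=0
and $t3, $t3, 127 → $t3=0&127=0
sub $t3, $t3, 17 → $t3=0-17=-17
add $t5, $t5, 4 → $t5=20+4=24
add $t6, $t6, 2 → $t6=13+2=15
cmp $t6, 15  (cmp 15,15)
blt top: not taken
xor $t3, $t3, 2 → $t3=(-17)^2=-19
halt.
Total executed instructions: 47.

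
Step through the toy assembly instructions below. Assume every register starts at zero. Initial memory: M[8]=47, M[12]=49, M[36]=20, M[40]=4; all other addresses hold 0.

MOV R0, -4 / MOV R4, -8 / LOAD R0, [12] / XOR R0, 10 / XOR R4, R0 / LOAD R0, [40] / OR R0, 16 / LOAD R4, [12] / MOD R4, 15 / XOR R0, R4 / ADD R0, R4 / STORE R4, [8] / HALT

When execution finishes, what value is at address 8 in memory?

after MOV R0, -4: R0=-4
after MOV R4, -8: R4=-8
after LOAD R0, [12]: R0=M[12]=49
after XOR R0, 10: R0=49^10=59
after XOR R4, R0: R4=(-8)^59=-61
after LOAD R0, [40]: R0=M[40]=4
after OR R0, 16: R0=4|16=20
after LOAD R4, [12]: R4=M[12]=49
after MOD R4, 15: R4=49%15=4
after XOR R0, R4: R0=20^4=16
after ADD R0, R4: R0=16+4=20
STORE R4, [8] → M[8]=4
halt.

4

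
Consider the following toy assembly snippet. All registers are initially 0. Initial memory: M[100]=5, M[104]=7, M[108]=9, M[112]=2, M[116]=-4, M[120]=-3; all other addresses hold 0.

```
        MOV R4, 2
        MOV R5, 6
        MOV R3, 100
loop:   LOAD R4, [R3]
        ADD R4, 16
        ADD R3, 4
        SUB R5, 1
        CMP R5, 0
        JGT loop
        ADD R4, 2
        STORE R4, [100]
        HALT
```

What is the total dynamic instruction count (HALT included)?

after MOV R4, 2: R4=2
after MOV R5, 6: R5=6
after MOV R3, 100: R3=100
after LOAD R4, [R3]: R4=M[100]=5
after ADD R4, 16: R4=5+16=21
after ADD R3, 4: R3=100+4=104
after SUB R5, 1: R5=6-1=5
CMP R5, 0  (cmp 5,0)
JGT loop: taken
after LOAD R4, [R3]: R4=M[104]=7
after ADD R4, 16: R4=7+16=23
after ADD R3, 4: R3=104+4=108
after SUB R5, 1: R5=5-1=4
CMP R5, 0  (cmp 4,0)
JGT loop: taken
after LOAD R4, [R3]: R4=M[108]=9
after ADD R4, 16: R4=9+16=25
after ADD R3, 4: R3=108+4=112
after SUB R5, 1: R5=4-1=3
CMP R5, 0  (cmp 3,0)
JGT loop: taken
after LOAD R4, [R3]: R4=M[112]=2
after ADD R4, 16: R4=2+16=18
after ADD R3, 4: R3=112+4=116
after SUB R5, 1: R5=3-1=2
CMP R5, 0  (cmp 2,0)
JGT loop: taken
after LOAD R4, [R3]: R4=M[116]=-4
after ADD R4, 16: R4=(-4)+16=12
after ADD R3, 4: R3=116+4=120
after SUB R5, 1: R5=2-1=1
CMP R5, 0  (cmp 1,0)
JGT loop: taken
after LOAD R4, [R3]: R4=M[120]=-3
after ADD R4, 16: R4=(-3)+16=13
after ADD R3, 4: R3=120+4=124
after SUB R5, 1: R5=1-1=0
CMP R5, 0  (cmp 0,0)
JGT loop: not taken
after ADD R4, 2: R4=13+2=15
STORE R4, [100] → M[100]=15
halt.
Total executed instructions: 42.

42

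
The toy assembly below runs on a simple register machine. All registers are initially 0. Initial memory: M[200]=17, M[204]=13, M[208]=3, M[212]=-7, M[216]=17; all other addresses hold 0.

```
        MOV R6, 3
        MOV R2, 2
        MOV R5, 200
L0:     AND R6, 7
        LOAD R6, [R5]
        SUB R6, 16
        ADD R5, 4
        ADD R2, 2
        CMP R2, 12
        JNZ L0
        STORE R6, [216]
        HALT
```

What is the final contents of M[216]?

after MOV R6, 3: R6=3
after MOV R2, 2: R2=2
after MOV R5, 200: R5=200
after AND R6, 7: R6=3&7=3
after LOAD R6, [R5]: R6=M[200]=17
after SUB R6, 16: R6=17-16=1
after ADD R5, 4: R5=200+4=204
after ADD R2, 2: R2=2+2=4
CMP R2, 12  (cmp 4,12)
JNZ L0: taken
after AND R6, 7: R6=1&7=1
after LOAD R6, [R5]: R6=M[204]=13
after SUB R6, 16: R6=13-16=-3
after ADD R5, 4: R5=204+4=208
after ADD R2, 2: R2=4+2=6
CMP R2, 12  (cmp 6,12)
JNZ L0: taken
after AND R6, 7: R6=(-3)&7=5
after LOAD R6, [R5]: R6=M[208]=3
after SUB R6, 16: R6=3-16=-13
after ADD R5, 4: R5=208+4=212
after ADD R2, 2: R2=6+2=8
CMP R2, 12  (cmp 8,12)
JNZ L0: taken
after AND R6, 7: R6=(-13)&7=3
after LOAD R6, [R5]: R6=M[212]=-7
after SUB R6, 16: R6=(-7)-16=-23
after ADD R5, 4: R5=212+4=216
after ADD R2, 2: R2=8+2=10
CMP R2, 12  (cmp 10,12)
JNZ L0: taken
after AND R6, 7: R6=(-23)&7=1
after LOAD R6, [R5]: R6=M[216]=17
after SUB R6, 16: R6=17-16=1
after ADD R5, 4: R5=216+4=220
after ADD R2, 2: R2=10+2=12
CMP R2, 12  (cmp 12,12)
JNZ L0: not taken
STORE R6, [216] → M[216]=1
halt.

1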